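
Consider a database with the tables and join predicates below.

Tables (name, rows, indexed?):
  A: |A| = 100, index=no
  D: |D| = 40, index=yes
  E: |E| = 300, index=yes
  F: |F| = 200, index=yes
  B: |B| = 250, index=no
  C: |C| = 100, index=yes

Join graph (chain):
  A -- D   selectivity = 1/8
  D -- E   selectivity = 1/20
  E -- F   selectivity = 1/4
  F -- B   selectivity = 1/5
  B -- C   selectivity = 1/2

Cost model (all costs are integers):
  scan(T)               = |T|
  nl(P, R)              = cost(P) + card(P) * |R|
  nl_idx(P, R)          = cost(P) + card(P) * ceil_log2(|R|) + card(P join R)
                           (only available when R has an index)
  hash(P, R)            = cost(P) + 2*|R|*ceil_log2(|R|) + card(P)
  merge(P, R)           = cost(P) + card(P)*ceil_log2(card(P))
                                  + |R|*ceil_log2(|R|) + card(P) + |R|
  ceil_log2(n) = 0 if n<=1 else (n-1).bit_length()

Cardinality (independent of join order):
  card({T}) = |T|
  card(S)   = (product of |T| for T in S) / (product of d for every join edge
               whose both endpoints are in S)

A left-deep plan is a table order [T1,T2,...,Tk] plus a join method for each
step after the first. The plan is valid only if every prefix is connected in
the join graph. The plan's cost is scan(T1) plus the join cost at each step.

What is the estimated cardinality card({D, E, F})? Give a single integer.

Tables in S: D(40), E(300), F(200)
Edges inside S: D-E(d=20), E-F(d=4)
numerator = 40 * 300 * 200 = 2400000
denominator = 20 * 4 = 80
card(S) = 2400000 / 80 = 30000

30000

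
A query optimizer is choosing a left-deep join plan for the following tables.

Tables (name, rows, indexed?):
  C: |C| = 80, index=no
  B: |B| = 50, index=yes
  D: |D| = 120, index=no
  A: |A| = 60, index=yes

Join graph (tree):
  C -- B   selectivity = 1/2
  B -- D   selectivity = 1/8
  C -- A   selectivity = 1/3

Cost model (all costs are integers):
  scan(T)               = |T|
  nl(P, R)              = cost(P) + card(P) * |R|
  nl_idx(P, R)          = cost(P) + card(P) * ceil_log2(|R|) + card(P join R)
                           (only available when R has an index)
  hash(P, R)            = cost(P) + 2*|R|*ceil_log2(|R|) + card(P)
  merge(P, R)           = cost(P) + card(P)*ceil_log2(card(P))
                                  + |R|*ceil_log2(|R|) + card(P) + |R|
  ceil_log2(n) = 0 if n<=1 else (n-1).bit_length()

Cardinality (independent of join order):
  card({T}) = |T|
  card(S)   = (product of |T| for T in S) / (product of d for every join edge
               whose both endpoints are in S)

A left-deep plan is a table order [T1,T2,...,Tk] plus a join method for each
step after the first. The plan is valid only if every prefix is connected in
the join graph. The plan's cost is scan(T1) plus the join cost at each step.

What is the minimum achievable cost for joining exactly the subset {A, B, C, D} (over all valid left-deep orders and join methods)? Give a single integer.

33430

Selinger DP over subsets of {A,B,C,D}:
  {C}: scan cost=80, card=80
  {B}: scan cost=50, card=50
  {D}: scan cost=120, card=120
  {A}: scan cost=60, card=60
  {BC}: card=2000; try (B,hash)→760, (C,merge)→1040, (B,merge)→1070, (C,hash)→1220, (B,nl_idx)→2560, (C,nl)→4050 …(+1); best=760 via (B,hash)
  {AC}: card=1600; try (A,hash)→880, (C,merge)→1120, (A,merge)→1140, (C,hash)→1240, (A,nl_idx)→2160, (C,nl)→4860 …(+1); best=880 via (A,hash)
  {BD}: card=750; try (B,hash)→840, (D,merge)→1360, (B,merge)→1430, (B,nl_idx)→1590, (D,hash)→1780, (D,nl)→6050 …(+1); best=840 via (B,hash)
  {BCD}: card=30000; try (C,hash)→2710, (D,hash)→4440, (C,merge)→9730, (D,merge)→25720, (C,nl)→60840, (D,nl)→240760; best=2710 via (C,hash)
  {ABC}: card=40000; try (B,hash)→3080, (A,hash)→3480, (B,merge)→20430, (A,merge)→25180, (B,nl_idx)→50480, (A,nl_idx)→52760 …(+2); best=3080 via (B,hash)
  {ABCD}: card=600000; try (A,hash)→33430, (D,hash)→44760, (A,merge)→483130, (D,merge)→684040, (A,nl_idx)→782710, (A,nl)→1802710 …(+1); best=33430 via (A,hash)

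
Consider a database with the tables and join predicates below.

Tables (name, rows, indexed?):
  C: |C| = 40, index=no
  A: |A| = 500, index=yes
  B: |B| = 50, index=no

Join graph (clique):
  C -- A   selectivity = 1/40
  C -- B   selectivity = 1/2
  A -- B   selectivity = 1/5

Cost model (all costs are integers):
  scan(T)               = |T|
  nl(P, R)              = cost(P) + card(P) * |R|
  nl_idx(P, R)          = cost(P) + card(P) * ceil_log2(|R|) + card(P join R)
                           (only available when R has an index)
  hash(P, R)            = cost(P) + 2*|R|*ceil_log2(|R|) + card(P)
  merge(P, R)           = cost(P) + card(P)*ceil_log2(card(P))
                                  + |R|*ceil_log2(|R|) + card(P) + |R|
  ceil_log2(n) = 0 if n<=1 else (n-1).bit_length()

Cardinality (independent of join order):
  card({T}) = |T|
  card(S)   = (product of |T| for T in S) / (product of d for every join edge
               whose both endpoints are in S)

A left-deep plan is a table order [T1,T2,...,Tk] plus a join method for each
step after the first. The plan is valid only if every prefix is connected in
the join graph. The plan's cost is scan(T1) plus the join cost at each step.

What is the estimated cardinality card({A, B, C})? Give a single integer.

Tables in S: A(500), B(50), C(40)
Edges inside S: C-A(d=40), C-B(d=2), A-B(d=5)
numerator = 500 * 50 * 40 = 1000000
denominator = 40 * 2 * 5 = 400
card(S) = 1000000 / 400 = 2500

2500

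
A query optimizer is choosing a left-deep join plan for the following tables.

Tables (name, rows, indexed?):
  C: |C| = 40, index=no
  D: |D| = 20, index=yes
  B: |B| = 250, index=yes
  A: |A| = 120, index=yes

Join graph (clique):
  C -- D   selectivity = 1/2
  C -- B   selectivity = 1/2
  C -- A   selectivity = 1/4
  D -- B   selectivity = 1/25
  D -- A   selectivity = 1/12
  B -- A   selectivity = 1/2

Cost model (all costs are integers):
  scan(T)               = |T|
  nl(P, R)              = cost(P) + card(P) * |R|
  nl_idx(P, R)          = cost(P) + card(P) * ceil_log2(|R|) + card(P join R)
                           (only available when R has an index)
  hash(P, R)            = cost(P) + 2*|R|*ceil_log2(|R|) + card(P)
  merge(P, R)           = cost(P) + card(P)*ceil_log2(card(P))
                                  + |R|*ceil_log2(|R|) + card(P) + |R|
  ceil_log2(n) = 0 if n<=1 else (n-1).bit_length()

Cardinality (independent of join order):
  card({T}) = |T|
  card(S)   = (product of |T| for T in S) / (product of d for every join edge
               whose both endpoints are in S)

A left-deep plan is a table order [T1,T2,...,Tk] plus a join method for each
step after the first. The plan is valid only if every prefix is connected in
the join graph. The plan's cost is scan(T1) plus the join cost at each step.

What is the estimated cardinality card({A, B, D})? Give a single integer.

1000

Tables in S: A(120), B(250), D(20)
Edges inside S: D-B(d=25), D-A(d=12), B-A(d=2)
numerator = 120 * 250 * 20 = 600000
denominator = 25 * 12 * 2 = 600
card(S) = 600000 / 600 = 1000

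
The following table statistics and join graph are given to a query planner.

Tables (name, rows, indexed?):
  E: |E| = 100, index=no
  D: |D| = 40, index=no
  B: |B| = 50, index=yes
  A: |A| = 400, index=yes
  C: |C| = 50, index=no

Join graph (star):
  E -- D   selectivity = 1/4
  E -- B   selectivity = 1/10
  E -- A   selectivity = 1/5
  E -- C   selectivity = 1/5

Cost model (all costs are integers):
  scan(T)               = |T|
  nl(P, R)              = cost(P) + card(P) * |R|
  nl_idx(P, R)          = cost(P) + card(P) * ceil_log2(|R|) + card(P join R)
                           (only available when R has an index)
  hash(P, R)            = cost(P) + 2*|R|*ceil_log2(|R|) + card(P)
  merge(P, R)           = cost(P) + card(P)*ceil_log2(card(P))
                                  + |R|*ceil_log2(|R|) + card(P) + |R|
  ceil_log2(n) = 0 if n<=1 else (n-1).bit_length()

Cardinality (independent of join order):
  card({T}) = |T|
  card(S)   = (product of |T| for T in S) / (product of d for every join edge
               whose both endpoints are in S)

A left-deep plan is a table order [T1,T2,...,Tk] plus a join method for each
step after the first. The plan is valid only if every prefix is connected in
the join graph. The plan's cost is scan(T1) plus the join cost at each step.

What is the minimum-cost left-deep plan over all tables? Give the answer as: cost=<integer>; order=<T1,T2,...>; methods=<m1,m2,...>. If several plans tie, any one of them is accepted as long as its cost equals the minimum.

Selinger DP (subsets sized 1..n):
  {E}: scan cost=100, card=100
  {D}: scan cost=40, card=40
  {B}: scan cost=50, card=50
  {A}: scan cost=400, card=400
  {C}: scan cost=50, card=50
  {DE}: card=1000; try (D,hash)→680, (E,merge)→1120, (D,merge)→1180, (E,hash)→1480, (E,nl)→4040, (D,nl)→4100; best=680 via (D,hash)
  {BE}: card=500; try (B,hash)→800, (E,merge)→1200, (B,nl_idx)→1200, (B,merge)→1250, (E,hash)→1500, (E,nl)→5050 …(+1); best=800 via (B,hash)
  {AE}: card=8000; try (E,hash)→2200, (A,merge)→4900, (E,merge)→5200, (A,hash)→7400, (A,nl_idx)→9000, (A,nl)→40100 …(+1); best=2200 via (E,hash)
  {CE}: card=1000; try (C,hash)→800, (E,merge)→1200, (C,merge)→1250, (E,hash)→1500, (E,nl)→5050, (C,nl)→5100; best=800 via (C,hash)
  {BDE}: card=5000; try (D,hash)→1780, (B,hash)→2280, (D,merge)→6080, (B,nl_idx)→11680, (B,merge)→12030, (D,nl)→20800 …(+1); best=1780 via (D,hash)
  {ADE}: card=80000; try (A,hash)→8880, (D,hash)→10680, (A,merge)→15680, (A,nl_idx)→89680, (D,merge)→114480, (D,nl)→322200 …(+1); best=8880 via (A,hash)
  {CDE}: card=10000; try (D,hash)→2280, (C,hash)→2280, (C,merge)→12030, (D,merge)→12080, (D,nl)→40800, (C,nl)→50680; best=2280 via (D,hash)
  {ABE}: card=40000; try (A,hash)→8500, (A,merge)→9800, (B,hash)→10800, (A,nl_idx)→45300, (B,nl_idx)→90200, (B,merge)→114550 …(+2); best=8500 via (A,hash)
  {BCE}: card=5000; try (C,hash)→1900, (B,hash)→2400, (C,merge)→6150, (B,nl_idx)→11800, (B,merge)→12150, (C,nl)→25800 …(+1); best=1900 via (C,hash)
  {ACE}: card=80000; try (A,hash)→9000, (C,hash)→10800, (A,merge)→15800, (A,nl_idx)→89800, (C,merge)→114550, (A,nl)→400800 …(+1); best=9000 via (A,hash)
  {ABDE}: card=400000; try (A,hash)→13980, (D,hash)→48980, (A,merge)→75780, (B,hash)→89480, (A,nl_idx)→446780, (D,merge)→688780 …(+5); best=13980 via (A,hash)
  {BCDE}: card=50000; try (D,hash)→7380, (C,hash)→7380, (B,hash)→12880, (C,merge)→72130, (D,merge)→72180, (B,nl_idx)→112280 …(+4); best=7380 via (D,hash)
  {ACDE}: card=800000; try (A,hash)→19480, (D,hash)→89480, (C,hash)→89480, (A,merge)→156280, (A,nl_idx)→892280, (C,merge)→1449230 …(+4); best=19480 via (A,hash)
  {ABCE}: card=400000; try (A,hash)→14100, (C,hash)→49100, (A,merge)→75900, (B,hash)→89600, (A,nl_idx)→446900, (C,merge)→688850 …(+5); best=14100 via (A,hash)
  {ABCDE}: card=4000000; try (A,hash)→64580, (D,hash)→414580, (C,hash)→414580, (B,hash)→820080, (A,merge)→861380, (A,nl_idx)→4457380 …(+8); best=64580 via (A,hash)

cost=64580; order=E,B,C,D,A; methods=hash,hash,hash,hash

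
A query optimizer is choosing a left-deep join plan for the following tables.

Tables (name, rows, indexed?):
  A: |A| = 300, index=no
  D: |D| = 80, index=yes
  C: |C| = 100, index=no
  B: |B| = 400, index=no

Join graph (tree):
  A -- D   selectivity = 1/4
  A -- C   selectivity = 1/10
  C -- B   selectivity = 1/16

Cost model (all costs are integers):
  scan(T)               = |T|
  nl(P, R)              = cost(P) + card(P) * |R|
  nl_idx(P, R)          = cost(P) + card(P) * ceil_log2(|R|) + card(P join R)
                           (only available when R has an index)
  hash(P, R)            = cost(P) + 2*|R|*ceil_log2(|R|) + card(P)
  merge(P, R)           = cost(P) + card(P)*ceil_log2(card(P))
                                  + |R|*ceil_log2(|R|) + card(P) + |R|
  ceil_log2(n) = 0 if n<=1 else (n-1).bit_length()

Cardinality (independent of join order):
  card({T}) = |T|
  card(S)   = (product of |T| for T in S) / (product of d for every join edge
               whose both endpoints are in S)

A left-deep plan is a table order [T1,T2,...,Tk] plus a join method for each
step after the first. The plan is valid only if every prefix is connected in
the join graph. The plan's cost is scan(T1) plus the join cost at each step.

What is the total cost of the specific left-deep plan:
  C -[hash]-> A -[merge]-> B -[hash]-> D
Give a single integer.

step 1: scan C: cost=100, card=100
step 2: join A via hash
    card(P join A) = 100*300/(10) = 3000
    cost = 100 + 2*300*9 + 100 = 5600
step 3: join B via merge
    card(P join B) = 3000*400/(16) = 75000
    cost = 5600 + 3000*12 + 400*9 + 3000 + 400 = 48600
step 4: join D via hash
    card(P join D) = 75000*80/(4) = 1500000
    cost = 48600 + 2*80*7 + 75000 = 124720

124720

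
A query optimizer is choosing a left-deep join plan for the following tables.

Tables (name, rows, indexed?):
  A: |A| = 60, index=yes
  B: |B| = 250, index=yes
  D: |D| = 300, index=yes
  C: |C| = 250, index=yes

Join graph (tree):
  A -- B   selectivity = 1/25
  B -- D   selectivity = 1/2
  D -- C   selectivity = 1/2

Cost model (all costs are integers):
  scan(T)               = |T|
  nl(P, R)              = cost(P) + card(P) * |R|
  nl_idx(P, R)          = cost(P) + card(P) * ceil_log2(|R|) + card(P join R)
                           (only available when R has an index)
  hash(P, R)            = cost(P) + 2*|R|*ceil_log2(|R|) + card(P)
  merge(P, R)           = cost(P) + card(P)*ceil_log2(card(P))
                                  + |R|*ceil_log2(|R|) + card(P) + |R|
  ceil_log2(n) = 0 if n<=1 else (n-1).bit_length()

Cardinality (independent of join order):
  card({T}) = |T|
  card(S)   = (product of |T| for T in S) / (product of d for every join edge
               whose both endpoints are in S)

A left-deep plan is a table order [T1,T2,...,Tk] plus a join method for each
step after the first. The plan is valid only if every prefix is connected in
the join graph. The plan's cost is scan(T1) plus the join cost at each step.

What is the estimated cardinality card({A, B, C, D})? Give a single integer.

11250000

Tables in S: A(60), B(250), C(250), D(300)
Edges inside S: A-B(d=25), B-D(d=2), D-C(d=2)
numerator = 60 * 250 * 250 * 300 = 1125000000
denominator = 25 * 2 * 2 = 100
card(S) = 1125000000 / 100 = 11250000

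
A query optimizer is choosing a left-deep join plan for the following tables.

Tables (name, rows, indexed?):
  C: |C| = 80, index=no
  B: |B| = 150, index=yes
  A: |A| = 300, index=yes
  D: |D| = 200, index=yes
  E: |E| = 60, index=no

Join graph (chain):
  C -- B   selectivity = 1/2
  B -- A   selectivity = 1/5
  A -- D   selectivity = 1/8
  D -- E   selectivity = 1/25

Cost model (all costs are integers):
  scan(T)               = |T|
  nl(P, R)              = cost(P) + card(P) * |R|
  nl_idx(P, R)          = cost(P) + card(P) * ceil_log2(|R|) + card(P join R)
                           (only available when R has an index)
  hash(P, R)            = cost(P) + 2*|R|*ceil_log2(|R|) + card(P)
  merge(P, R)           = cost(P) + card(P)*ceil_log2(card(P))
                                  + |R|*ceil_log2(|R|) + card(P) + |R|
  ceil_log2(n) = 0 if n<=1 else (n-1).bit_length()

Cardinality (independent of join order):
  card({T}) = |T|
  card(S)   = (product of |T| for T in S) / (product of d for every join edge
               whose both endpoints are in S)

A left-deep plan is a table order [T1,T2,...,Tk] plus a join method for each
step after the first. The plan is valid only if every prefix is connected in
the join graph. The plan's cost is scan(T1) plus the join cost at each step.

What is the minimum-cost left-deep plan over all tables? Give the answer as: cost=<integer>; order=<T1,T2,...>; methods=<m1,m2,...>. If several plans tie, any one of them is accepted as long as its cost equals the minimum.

cost=568420; order=E,D,A,B,C; methods=nl_idx,hash,hash,hash

Selinger DP (subsets sized 1..n):
  {C}: scan cost=80, card=80
  {B}: scan cost=150, card=150
  {A}: scan cost=300, card=300
  {D}: scan cost=200, card=200
  {E}: scan cost=60, card=60
  {BC}: card=6000; try (C,hash)→1420, (B,merge)→2070, (C,merge)→2140, (B,hash)→2560, (B,nl_idx)→6720, (B,nl)→12080 …(+1); best=1420 via (C,hash)
  {AB}: card=9000; try (B,hash)→3000, (A,merge)→4500, (B,merge)→4650, (A,hash)→5700, (A,nl_idx)→10500, (B,nl_idx)→11700 …(+2); best=3000 via (B,hash)
  {AD}: card=7500; try (D,hash)→3800, (A,merge)→5000, (D,merge)→5100, (A,hash)→5800, (A,nl_idx)→9500, (D,nl_idx)→10200 …(+2); best=3800 via (D,hash)
  {DE}: card=480; try (D,nl_idx)→1020, (E,hash)→1120, (D,merge)→2280, (E,merge)→2420, (D,hash)→3320, (D,nl)→12060 …(+1); best=1020 via (D,nl_idx)
  {ABC}: card=360000; try (A,hash)→12820, (C,hash)→13120, (A,merge)→88420, (C,merge)→138640, (A,nl_idx)→415420, (C,nl)→723000 …(+1); best=12820 via (A,hash)
  {ABD}: card=225000; try (B,hash)→13700, (D,hash)→15200, (B,merge)→110150, (D,merge)→139800, (B,nl_idx)→288800, (D,nl_idx)→300000 …(+2); best=13700 via (B,hash)
  {ADE}: card=18000; try (A,hash)→6900, (A,merge)→8820, (E,hash)→12020, (A,nl_idx)→23340, (E,merge)→109220, (A,nl)→145020 …(+1); best=6900 via (A,hash)
  {ABCD}: card=9000000; try (C,hash)→239820, (D,hash)→376020, (C,merge)→4289340, (D,merge)→7214620, (D,nl_idx)→11892820, (C,nl)→18013700 …(+1); best=239820 via (C,hash)
  {ABDE}: card=540000; try (B,hash)→27300, (E,hash)→239420, (B,merge)→296250, (B,nl_idx)→690900, (B,nl)→2706900, (E,merge)→4289120 …(+1); best=27300 via (B,hash)
  {ABCDE}: card=21600000; try (C,hash)→568420, (E,hash)→9240540, (C,merge)→11367940, (C,nl)→43227300, (E,merge)→225240240, (E,nl)→540239820; best=568420 via (C,hash)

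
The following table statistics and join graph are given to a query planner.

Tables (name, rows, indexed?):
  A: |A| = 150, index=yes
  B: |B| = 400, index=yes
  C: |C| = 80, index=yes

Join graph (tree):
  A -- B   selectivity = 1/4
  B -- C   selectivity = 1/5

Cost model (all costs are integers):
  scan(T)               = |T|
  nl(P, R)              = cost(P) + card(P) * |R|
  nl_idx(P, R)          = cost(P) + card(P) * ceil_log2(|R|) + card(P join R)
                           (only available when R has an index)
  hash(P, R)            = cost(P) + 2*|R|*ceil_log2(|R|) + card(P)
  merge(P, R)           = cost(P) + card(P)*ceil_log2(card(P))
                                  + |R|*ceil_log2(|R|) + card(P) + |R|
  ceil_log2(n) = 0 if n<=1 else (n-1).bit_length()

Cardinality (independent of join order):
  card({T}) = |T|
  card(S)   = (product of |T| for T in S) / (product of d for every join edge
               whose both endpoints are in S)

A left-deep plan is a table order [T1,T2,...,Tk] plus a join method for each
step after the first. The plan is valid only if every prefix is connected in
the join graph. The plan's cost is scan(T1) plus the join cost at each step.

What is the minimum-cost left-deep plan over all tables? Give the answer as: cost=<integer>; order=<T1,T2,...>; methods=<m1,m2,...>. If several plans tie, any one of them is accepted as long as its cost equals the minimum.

cost=10720; order=B,C,A; methods=hash,hash

Selinger DP (subsets sized 1..n):
  {A}: scan cost=150, card=150
  {B}: scan cost=400, card=400
  {C}: scan cost=80, card=80
  {AB}: card=15000; try (A,hash)→3200, (B,merge)→5500, (A,merge)→5750, (B,hash)→7500, (B,nl_idx)→16500, (A,nl_idx)→18600 …(+2); best=3200 via (A,hash)
  {BC}: card=6400; try (C,hash)→1920, (B,merge)→4720, (C,merge)→5040, (B,nl_idx)→7200, (B,hash)→7360, (C,nl_idx)→9600 …(+2); best=1920 via (C,hash)
  {ABC}: card=240000; try (A,hash)→10720, (C,hash)→19320, (A,merge)→92870, (C,merge)→228840, (A,nl_idx)→293120, (C,nl_idx)→348200 …(+2); best=10720 via (A,hash)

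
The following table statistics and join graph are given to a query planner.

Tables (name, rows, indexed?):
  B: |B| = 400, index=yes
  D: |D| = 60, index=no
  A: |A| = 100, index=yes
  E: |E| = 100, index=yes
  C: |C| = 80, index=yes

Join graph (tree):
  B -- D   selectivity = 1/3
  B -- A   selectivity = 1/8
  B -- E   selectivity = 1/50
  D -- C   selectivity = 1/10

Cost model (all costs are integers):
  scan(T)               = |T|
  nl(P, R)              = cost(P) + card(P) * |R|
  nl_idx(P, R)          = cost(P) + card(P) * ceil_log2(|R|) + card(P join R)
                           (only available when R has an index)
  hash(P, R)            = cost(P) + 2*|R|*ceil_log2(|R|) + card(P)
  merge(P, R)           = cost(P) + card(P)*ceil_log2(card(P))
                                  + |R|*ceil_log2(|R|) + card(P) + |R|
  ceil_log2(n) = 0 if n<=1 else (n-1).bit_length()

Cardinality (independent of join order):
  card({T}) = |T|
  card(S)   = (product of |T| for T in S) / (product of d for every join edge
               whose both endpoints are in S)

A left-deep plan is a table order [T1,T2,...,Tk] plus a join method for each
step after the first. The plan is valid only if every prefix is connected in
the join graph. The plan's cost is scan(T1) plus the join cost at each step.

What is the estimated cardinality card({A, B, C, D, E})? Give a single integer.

Tables in S: A(100), B(400), C(80), D(60), E(100)
Edges inside S: B-D(d=3), B-A(d=8), B-E(d=50), D-C(d=10)
numerator = 100 * 400 * 80 * 60 * 100 = 19200000000
denominator = 3 * 8 * 50 * 10 = 12000
card(S) = 19200000000 / 12000 = 1600000

1600000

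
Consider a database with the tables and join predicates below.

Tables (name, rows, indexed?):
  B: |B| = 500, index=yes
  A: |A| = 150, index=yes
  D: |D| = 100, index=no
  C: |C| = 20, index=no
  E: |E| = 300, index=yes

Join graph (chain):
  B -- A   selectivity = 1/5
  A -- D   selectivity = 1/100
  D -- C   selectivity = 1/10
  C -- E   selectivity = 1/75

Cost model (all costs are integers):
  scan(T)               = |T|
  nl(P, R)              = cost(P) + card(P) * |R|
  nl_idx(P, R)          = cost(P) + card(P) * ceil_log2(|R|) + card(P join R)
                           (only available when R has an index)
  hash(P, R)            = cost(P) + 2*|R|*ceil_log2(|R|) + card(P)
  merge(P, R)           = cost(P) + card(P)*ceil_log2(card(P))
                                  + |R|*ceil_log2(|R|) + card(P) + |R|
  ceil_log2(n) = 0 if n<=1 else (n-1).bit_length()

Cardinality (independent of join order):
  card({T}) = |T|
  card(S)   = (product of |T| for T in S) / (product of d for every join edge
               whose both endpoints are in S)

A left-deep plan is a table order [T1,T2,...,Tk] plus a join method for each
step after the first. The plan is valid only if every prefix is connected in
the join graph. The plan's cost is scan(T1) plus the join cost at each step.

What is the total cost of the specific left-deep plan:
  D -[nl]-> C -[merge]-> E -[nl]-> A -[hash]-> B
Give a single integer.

step 1: scan D: cost=100, card=100
step 2: join C via nl
    card(P join C) = 100*20/(10) = 200
    cost = 100 + 100*20 = 2100
step 3: join E via merge
    card(P join E) = 200*300/(75) = 800
    cost = 2100 + 200*8 + 300*9 + 200 + 300 = 6900
step 4: join A via nl
    card(P join A) = 800*150/(100) = 1200
    cost = 6900 + 800*150 = 126900
step 5: join B via hash
    card(P join B) = 1200*500/(5) = 120000
    cost = 126900 + 2*500*9 + 1200 = 137100

137100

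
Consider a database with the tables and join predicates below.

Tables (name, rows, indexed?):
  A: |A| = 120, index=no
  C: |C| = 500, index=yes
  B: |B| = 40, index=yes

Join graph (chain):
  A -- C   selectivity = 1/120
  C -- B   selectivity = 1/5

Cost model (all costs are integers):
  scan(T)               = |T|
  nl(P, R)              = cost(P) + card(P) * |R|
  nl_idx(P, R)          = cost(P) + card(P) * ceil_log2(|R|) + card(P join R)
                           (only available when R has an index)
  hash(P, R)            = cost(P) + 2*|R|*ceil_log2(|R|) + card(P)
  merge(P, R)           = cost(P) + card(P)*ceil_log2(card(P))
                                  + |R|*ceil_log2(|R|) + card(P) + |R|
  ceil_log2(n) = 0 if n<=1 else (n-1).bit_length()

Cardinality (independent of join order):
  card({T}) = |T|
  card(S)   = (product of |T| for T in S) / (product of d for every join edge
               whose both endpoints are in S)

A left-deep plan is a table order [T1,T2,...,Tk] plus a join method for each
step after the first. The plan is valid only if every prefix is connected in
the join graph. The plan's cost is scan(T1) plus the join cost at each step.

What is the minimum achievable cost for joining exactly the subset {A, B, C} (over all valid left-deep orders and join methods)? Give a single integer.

2680

Selinger DP over subsets of {A,B,C}:
  {A}: scan cost=120, card=120
  {C}: scan cost=500, card=500
  {B}: scan cost=40, card=40
  {AC}: card=500; try (C,nl_idx)→1700, (A,hash)→2680, (C,merge)→6080, (A,merge)→6460, (C,hash)→9240, (C,nl)→60120 …(+1); best=1700 via (C,nl_idx)
  {BC}: card=4000; try (B,hash)→1480, (C,nl_idx)→4400, (C,merge)→5320, (B,merge)→5780, (B,nl_idx)→7500, (C,hash)→9080 …(+2); best=1480 via (B,hash)
  {ABC}: card=4000; try (B,hash)→2680, (B,merge)→6980, (A,hash)→7160, (B,nl_idx)→8700, (B,nl)→21700, (A,merge)→54440 …(+1); best=2680 via (B,hash)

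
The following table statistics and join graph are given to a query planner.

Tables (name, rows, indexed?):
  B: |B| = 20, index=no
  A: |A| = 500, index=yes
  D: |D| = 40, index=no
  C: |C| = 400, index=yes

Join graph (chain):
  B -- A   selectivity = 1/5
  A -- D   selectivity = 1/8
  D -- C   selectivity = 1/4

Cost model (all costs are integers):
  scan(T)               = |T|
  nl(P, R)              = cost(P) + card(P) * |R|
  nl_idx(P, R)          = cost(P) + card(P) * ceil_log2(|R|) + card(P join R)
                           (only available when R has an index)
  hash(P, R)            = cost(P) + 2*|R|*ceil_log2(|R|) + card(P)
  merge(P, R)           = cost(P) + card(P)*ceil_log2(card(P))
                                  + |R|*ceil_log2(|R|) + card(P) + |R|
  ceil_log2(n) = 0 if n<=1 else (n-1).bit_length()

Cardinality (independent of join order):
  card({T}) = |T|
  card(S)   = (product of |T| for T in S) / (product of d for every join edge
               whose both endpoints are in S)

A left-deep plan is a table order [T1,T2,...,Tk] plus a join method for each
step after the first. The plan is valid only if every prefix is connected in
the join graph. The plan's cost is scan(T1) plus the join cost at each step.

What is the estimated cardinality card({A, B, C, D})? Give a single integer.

Tables in S: A(500), B(20), C(400), D(40)
Edges inside S: B-A(d=5), A-D(d=8), D-C(d=4)
numerator = 500 * 20 * 400 * 40 = 160000000
denominator = 5 * 8 * 4 = 160
card(S) = 160000000 / 160 = 1000000

1000000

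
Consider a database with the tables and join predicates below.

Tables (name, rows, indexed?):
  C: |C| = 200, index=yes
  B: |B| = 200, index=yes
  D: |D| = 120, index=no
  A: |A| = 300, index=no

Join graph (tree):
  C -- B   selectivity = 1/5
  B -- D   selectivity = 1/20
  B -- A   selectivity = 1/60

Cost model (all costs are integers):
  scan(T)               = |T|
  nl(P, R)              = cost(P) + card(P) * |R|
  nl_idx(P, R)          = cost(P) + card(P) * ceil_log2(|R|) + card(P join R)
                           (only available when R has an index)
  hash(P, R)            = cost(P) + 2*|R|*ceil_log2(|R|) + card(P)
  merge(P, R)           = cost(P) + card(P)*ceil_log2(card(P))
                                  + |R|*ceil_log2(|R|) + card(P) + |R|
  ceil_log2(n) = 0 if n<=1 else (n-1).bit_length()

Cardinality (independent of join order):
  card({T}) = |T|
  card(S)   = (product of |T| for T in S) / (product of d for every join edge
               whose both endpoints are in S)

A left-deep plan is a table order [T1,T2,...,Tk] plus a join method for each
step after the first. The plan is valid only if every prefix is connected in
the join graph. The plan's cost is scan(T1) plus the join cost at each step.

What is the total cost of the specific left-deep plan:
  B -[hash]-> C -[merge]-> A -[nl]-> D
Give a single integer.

step 1: scan B: cost=200, card=200
step 2: join C via hash
    card(P join C) = 200*200/(5) = 8000
    cost = 200 + 2*200*8 + 200 = 3600
step 3: join A via merge
    card(P join A) = 8000*300/(60) = 40000
    cost = 3600 + 8000*13 + 300*9 + 8000 + 300 = 118600
step 4: join D via nl
    card(P join D) = 40000*120/(20) = 240000
    cost = 118600 + 40000*120 = 4918600

4918600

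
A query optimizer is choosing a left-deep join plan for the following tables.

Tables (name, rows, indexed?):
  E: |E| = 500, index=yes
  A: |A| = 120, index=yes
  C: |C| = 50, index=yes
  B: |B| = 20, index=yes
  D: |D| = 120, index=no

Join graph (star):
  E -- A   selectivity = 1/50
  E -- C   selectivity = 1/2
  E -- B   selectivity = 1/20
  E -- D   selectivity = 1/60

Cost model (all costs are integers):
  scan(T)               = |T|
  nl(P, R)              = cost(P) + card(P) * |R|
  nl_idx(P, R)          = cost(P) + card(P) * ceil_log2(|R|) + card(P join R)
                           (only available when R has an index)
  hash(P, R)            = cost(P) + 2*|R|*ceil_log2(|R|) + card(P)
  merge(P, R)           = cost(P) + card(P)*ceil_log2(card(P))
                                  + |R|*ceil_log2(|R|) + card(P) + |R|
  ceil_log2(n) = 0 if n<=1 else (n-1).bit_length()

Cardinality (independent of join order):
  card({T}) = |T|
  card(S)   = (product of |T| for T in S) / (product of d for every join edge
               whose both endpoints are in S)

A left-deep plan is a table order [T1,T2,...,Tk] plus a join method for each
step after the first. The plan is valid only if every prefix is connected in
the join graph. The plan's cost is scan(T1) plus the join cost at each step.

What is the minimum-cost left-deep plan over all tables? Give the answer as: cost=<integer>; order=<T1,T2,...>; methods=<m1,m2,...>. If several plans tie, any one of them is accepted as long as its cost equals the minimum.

Selinger DP (subsets sized 1..n):
  {E}: scan cost=500, card=500
  {A}: scan cost=120, card=120
  {C}: scan cost=50, card=50
  {B}: scan cost=20, card=20
  {D}: scan cost=120, card=120
  {AE}: card=1200; try (E,nl_idx)→2400, (A,hash)→2680, (A,nl_idx)→5200, (E,merge)→6080, (A,merge)→6460, (E,hash)→9240 …(+2); best=2400 via (E,nl_idx)
  {CE}: card=12500; try (C,hash)→1600, (E,merge)→5400, (C,merge)→5850, (E,hash)→9100, (E,nl_idx)→13000, (C,nl_idx)→16000 …(+2); best=1600 via (C,hash)
  {BE}: card=500; try (E,nl_idx)→700, (B,hash)→1200, (B,nl_idx)→3500, (E,merge)→5140, (B,merge)→5620, (E,hash)→9040 …(+2); best=700 via (E,nl_idx)
  {DE}: card=1000; try (E,nl_idx)→2200, (D,hash)→2680, (E,merge)→6080, (D,merge)→6460, (E,hash)→9240, (E,nl)→60120 …(+1); best=2200 via (E,nl_idx)
  {ACE}: card=30000; try (C,hash)→4200, (A,hash)→15780, (C,merge)→17150, (C,nl_idx)→39600, (C,nl)→62400, (A,nl_idx)→119100 …(+2); best=4200 via (C,hash)
  {ABE}: card=1200; try (A,hash)→2880, (B,hash)→3800, (A,nl_idx)→5400, (A,merge)→6660, (B,nl_idx)→9600, (B,merge)→16920 …(+2); best=2880 via (A,hash)
  {ADE}: card=2400; try (A,hash)→4880, (D,hash)→5280, (A,nl_idx)→11600, (A,merge)→14160, (D,merge)→17760, (A,nl)→122200 …(+1); best=4880 via (A,hash)
  {BCE}: card=12500; try (C,hash)→1800, (C,merge)→6050, (B,hash)→14300, (C,nl_idx)→16200, (C,nl)→25700, (B,nl_idx)→76600 …(+2); best=1800 via (C,hash)
  {CDE}: card=25000; try (C,hash)→3800, (C,merge)→13550, (D,hash)→15780, (C,nl_idx)→33200, (C,nl)→52200, (D,merge)→190060 …(+1); best=3800 via (C,hash)
  {BDE}: card=1000; try (D,hash)→2880, (B,hash)→3400, (D,merge)→6660, (B,nl_idx)→8200, (B,merge)→13320, (B,nl)→22200 …(+1); best=2880 via (D,hash)
  {ABCE}: card=30000; try (C,hash)→4680, (A,hash)→15980, (C,merge)→17630, (B,hash)→34400, (C,nl_idx)→40080, (C,nl)→62880 …(+6); best=4680 via (C,hash)
  {ACDE}: card=60000; try (C,hash)→7880, (A,hash)→30480, (D,hash)→35880, (C,merge)→36430, (C,nl_idx)→79280, (C,nl)→124880 …(+5); best=7880 via (C,hash)
  {ABDE}: card=2400; try (A,hash)→5560, (D,hash)→5760, (B,hash)→7480, (A,nl_idx)→12280, (A,merge)→14840, (D,merge)→18240 …(+5); best=5560 via (A,hash)
  {BCDE}: card=25000; try (C,hash)→4480, (C,merge)→14230, (D,hash)→15980, (B,hash)→29000, (C,nl_idx)→33880, (C,nl)→52880 …(+5); best=4480 via (C,hash)
  {ABCDE}: card=60000; try (C,hash)→8560, (A,hash)→31160, (D,hash)→36360, (C,merge)→37110, (B,hash)→68080, (C,nl_idx)→79960 …(+9); best=8560 via (C,hash)

cost=8560; order=B,E,D,A,C; methods=nl_idx,hash,hash,hash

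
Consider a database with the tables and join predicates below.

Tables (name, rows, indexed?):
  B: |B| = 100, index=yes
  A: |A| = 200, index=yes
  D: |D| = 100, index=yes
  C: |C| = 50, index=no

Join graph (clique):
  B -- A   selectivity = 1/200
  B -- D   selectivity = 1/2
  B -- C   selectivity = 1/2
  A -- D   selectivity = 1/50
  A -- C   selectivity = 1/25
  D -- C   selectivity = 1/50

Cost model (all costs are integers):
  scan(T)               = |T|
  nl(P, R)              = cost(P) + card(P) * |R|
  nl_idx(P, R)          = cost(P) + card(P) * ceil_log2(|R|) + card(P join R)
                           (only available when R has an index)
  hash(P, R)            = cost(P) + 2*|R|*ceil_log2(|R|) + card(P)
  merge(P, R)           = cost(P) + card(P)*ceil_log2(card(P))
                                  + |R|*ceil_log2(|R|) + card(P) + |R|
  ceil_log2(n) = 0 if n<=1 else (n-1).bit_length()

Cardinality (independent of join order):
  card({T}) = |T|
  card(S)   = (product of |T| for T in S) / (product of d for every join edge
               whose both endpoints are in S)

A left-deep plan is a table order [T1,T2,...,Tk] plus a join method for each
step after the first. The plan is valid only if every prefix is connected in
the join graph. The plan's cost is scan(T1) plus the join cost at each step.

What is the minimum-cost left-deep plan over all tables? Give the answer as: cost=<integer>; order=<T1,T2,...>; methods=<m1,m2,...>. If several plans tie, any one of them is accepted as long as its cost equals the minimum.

cost=1430; order=C,D,A,B; methods=nl_idx,nl_idx,nl_idx

Selinger DP (subsets sized 1..n):
  {B}: scan cost=100, card=100
  {A}: scan cost=200, card=200
  {D}: scan cost=100, card=100
  {C}: scan cost=50, card=50
  {AB}: card=100; try (A,nl_idx)→1000, (B,nl_idx)→1700, (B,hash)→1800, (A,merge)→2700, (B,merge)→2800, (A,hash)→3400 …(+2); best=1000 via (A,nl_idx)
  {BD}: card=5000; try (D,hash)→1600, (B,hash)→1600, (D,merge)→1700, (B,merge)→1700, (D,nl_idx)→5800, (B,nl_idx)→5800 …(+2); best=1600 via (D,hash)
  {BC}: card=2500; try (C,hash)→800, (B,merge)→1200, (C,merge)→1250, (B,hash)→1500, (B,nl_idx)→2900, (B,nl)→5050 …(+1); best=800 via (C,hash)
  {AD}: card=400; try (A,nl_idx)→1300, (D,hash)→1800, (D,nl_idx)→2000, (A,merge)→2700, (D,merge)→2800, (A,hash)→3400 …(+2); best=1300 via (A,nl_idx)
  {AC}: card=400; try (A,nl_idx)→850, (C,hash)→1000, (A,merge)→2200, (C,merge)→2350, (A,hash)→3300, (A,nl)→10050 …(+1); best=850 via (A,nl_idx)
  {CD}: card=100; try (D,nl_idx)→500, (C,hash)→800, (D,merge)→1200, (C,merge)→1250, (D,hash)→1500, (D,nl)→5050 …(+1); best=500 via (D,nl_idx)
  {ABD}: card=100; try (D,nl_idx)→1800, (D,hash)→2500, (D,merge)→2600, (B,hash)→3100, (B,nl_idx)→4200, (B,merge)→6100 …(+6); best=1800 via (D,nl_idx)
  {ABC}: card=100; try (C,hash)→1700, (C,merge)→2150, (B,hash)→2650, (B,nl_idx)→3750, (B,merge)→5650, (C,nl)→6000 …(+5); best=1700 via (C,hash)
  {BCD}: card=2500; try (B,hash)→2000, (B,merge)→2100, (B,nl_idx)→3700, (D,hash)→4700, (C,hash)→7200, (B,nl)→10500 …(+5); best=2000 via (B,hash)
  {ACD}: card=16; try (A,nl_idx)→1316, (C,hash)→2300, (D,hash)→2650, (A,merge)→3100, (D,nl_idx)→3666, (A,hash)→3800 …(+5); best=1316 via (A,nl_idx)
  {ABCD}: card=2; try (B,nl_idx)→1430, (B,merge)→2196, (D,nl_idx)→2402, (C,hash)→2500, (B,hash)→2732, (B,nl)→2916 …(+9); best=1430 via (B,nl_idx)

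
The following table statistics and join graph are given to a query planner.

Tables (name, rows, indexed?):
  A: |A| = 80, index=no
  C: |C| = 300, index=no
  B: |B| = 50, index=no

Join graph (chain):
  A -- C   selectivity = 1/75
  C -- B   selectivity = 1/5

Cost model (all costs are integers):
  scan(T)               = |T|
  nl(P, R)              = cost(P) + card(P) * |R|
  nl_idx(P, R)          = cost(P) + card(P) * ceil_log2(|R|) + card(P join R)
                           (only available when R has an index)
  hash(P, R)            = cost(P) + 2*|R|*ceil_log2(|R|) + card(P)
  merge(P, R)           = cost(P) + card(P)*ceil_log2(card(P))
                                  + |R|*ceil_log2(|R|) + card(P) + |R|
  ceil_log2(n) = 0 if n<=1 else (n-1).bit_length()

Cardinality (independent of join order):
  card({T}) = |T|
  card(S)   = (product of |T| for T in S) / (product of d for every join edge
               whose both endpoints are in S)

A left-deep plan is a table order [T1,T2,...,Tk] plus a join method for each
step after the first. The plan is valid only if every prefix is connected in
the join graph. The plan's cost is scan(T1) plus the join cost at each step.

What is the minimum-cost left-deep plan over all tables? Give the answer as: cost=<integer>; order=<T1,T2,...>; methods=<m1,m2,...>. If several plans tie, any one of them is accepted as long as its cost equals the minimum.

cost=2640; order=C,A,B; methods=hash,hash

Selinger DP (subsets sized 1..n):
  {A}: scan cost=80, card=80
  {C}: scan cost=300, card=300
  {B}: scan cost=50, card=50
  {AC}: card=320; try (A,hash)→1720, (C,merge)→3720, (A,merge)→3940, (C,hash)→5560, (C,nl)→24080, (A,nl)→24300; best=1720 via (A,hash)
  {BC}: card=3000; try (B,hash)→1200, (C,merge)→3400, (B,merge)→3650, (C,hash)→5500, (C,nl)→15050, (B,nl)→15300; best=1200 via (B,hash)
  {ABC}: card=3200; try (B,hash)→2640, (B,merge)→5270, (A,hash)→5320, (B,nl)→17720, (A,merge)→40840, (A,nl)→241200; best=2640 via (B,hash)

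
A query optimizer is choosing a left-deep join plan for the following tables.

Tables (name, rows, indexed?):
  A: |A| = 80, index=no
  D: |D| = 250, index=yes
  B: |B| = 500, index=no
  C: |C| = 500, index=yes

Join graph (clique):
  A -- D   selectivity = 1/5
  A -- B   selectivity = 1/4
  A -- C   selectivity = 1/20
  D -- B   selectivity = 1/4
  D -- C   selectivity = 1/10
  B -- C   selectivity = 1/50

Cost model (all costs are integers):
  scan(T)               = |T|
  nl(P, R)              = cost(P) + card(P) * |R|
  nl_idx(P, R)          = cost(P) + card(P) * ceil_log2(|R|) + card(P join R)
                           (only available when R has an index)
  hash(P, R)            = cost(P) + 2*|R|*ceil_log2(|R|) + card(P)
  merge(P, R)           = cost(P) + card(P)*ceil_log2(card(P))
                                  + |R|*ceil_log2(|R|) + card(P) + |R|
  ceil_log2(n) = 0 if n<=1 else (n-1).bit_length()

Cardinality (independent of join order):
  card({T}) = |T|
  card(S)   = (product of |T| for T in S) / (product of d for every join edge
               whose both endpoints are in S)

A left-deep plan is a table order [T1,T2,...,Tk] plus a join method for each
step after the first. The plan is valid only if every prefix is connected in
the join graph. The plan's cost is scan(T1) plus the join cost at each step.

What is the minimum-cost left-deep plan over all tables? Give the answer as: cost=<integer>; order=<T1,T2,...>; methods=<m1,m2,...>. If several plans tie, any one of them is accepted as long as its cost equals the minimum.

Selinger DP (subsets sized 1..n):
  {A}: scan cost=80, card=80
  {D}: scan cost=250, card=250
  {B}: scan cost=500, card=500
  {C}: scan cost=500, card=500
  {AD}: card=4000; try (A,hash)→1620, (D,merge)→2970, (A,merge)→3140, (D,hash)→4160, (D,nl_idx)→4720, (D,nl)→20080 …(+1); best=1620 via (A,hash)
  {AB}: card=10000; try (A,hash)→2120, (B,merge)→5720, (A,merge)→6140, (B,hash)→9160, (B,nl)→40080, (A,nl)→40500; best=2120 via (A,hash)
  {AC}: card=2000; try (A,hash)→2120, (C,nl_idx)→2800, (C,merge)→5720, (A,merge)→6140, (C,hash)→9160, (C,nl)→40080 …(+1); best=2120 via (A,hash)
  {BD}: card=31250; try (D,hash)→5000, (B,merge)→7500, (D,merge)→7750, (B,hash)→9500, (D,nl_idx)→35750, (B,nl)→125250 …(+1); best=5000 via (D,hash)
  {CD}: card=12500; try (D,hash)→5000, (C,merge)→7500, (D,merge)→7750, (C,hash)→9500, (C,nl_idx)→15000, (D,nl_idx)→17000 …(+2); best=5000 via (D,hash)
  {BC}: card=5000; try (C,hash)→10000, (C,nl_idx)→10000, (B,hash)→10000, (C,merge)→10500, (B,merge)→10500, (C,nl)→250500 …(+1); best=10000 via (C,hash)
  {ABD}: card=125000; try (B,hash)→14620, (D,hash)→16120, (A,hash)→37370, (B,merge)→58620, (D,merge)→154370, (D,nl_idx)→207120 …(+4); best=14620 via (B,hash)
  {ACD}: card=10000; try (D,hash)→8120, (C,hash)→14620, (A,hash)→18620, (D,nl_idx)→28120, (D,merge)→28370, (C,nl_idx)→47620 …(+5); best=8120 via (D,hash)
  {ABC}: card=5000; try (B,hash)→13120, (A,hash)→16120, (C,hash)→21120, (B,merge)→31120, (A,merge)→80640, (C,nl_idx)→97120 …(+4); best=13120 via (B,hash)
  {BCD}: card=31250; try (D,hash)→19000, (B,hash)→26500, (C,hash)→45250, (D,nl_idx)→81250, (D,merge)→82250, (B,merge)→197500 …(+5); best=19000 via (D,hash)
  {ABCD}: card=6250; try (D,hash)→22120, (B,hash)→27120, (A,hash)→51370, (D,nl_idx)→59370, (D,merge)→85370, (C,hash)→148620 …(+8); best=22120 via (D,hash)

cost=22120; order=C,A,B,D; methods=hash,hash,hash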